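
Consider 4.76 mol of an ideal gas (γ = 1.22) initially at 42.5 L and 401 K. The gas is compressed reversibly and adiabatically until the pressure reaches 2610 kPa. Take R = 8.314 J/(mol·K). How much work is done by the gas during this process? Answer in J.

P₁ = nRT₁/V₁ = 4.76×8.314×401/42.5 = 373 kPa.
Adiabatic: T₂/T₁ = (P₂/P₁)^((γ−1)/γ) ⇒ T₂ = 401×(6.99)^0.180 = 569 K; V₂ = 8.63 L.
ΔU = nCvΔT = 4.76×37.8×(569−401) = 30300 J.
Q = 0 for an adiabatic process, so W = −ΔU = -30300 J.

-30300 J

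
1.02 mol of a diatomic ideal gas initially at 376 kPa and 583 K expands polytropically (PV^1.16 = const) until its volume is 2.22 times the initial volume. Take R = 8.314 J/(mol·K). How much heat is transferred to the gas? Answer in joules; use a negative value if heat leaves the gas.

2220 J

V₁ = nRT₁/P₁ = 1.02×8.314×583/376 = 13.1 L.
Polytropic n=1.16: T₂ = T₁(V₁/V₂)^(n−1) = 583×(0.450)^0.16 = 513 K; P₂ = P₁(V₁/V₂)^n = 149 kPa.
W = (P₁V₁−P₂V₂)/(n−1) = (376×13.1−149×29.2)/0.16 = 3700 J.
ΔU = nCvΔT = 1.02×20.8×(513−583) = -1480 J.
Q = ΔU + W = 2220 J.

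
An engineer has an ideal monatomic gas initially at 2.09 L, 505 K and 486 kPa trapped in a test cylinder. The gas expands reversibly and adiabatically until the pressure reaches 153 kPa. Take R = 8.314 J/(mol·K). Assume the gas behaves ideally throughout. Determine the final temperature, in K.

318 K

Adiabatic: T₂/T₁ = (P₂/P₁)^((γ−1)/γ) ⇒ T₂ = 505×(0.315)^0.400 = 318 K; V₂ = 4.18 L.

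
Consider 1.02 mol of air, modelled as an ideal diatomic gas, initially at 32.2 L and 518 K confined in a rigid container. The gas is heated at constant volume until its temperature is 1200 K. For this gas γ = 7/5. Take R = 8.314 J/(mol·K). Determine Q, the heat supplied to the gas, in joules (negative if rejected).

P₁ = nRT₁/V₁ = 1.02×8.314×518/32.2 = 136 kPa.
Isochoric: V stays 32.2 L; P/T = const ⇒ T₂ = 1200 K, P₂ = 316 kPa.
W = 0 (no volume change).
ΔU = nCvΔT = 1.02×20.8×(1200−518) = 14500 J.
Q = ΔU = 14500 J.

14500 J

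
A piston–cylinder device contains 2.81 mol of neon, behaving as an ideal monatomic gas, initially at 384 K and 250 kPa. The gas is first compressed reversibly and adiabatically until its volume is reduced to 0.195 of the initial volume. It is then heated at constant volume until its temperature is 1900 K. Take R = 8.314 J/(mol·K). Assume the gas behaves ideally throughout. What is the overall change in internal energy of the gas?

53100 J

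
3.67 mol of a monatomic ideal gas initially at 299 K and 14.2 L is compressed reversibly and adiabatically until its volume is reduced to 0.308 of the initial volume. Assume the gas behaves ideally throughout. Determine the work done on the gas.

P₁ = nRT₁/V₁ = 3.67×8.314×299/14.2 = 642 kPa.
Adiabatic: TV^(γ−1) = const ⇒ T₂ = 299×(3.25)^0.667 = 656 K; PV^γ = const ⇒ P₂ = 4570 kPa.
ΔU = nCvΔT = 3.67×12.5×(656−299) = 16300 J.
Q = 0 for an adiabatic process, so W = −ΔU = -16300 J.
Work done on the gas = −W_by = 16300 J.

16300 J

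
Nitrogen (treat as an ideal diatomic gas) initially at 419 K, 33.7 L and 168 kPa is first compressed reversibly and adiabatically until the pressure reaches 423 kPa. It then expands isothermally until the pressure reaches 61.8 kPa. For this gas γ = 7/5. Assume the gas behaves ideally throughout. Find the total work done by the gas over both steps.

9900 J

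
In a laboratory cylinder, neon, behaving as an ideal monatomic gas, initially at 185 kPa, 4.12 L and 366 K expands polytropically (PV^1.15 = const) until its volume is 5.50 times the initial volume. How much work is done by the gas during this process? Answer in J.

n = P₁V₁/(RT₁) = 185×4.12/(8.314×366) = 0.250 mol.
Polytropic n=1.15: T₂ = T₁(V₁/V₂)^(n−1) = 366×(0.182)^0.15 = 283 K; P₂ = P₁(V₁/V₂)^n = 26.0 kPa.
W = (P₁V₁−P₂V₂)/(n−1) = (185×4.12−26.0×22.7)/0.15 = 1150 J.

1150 J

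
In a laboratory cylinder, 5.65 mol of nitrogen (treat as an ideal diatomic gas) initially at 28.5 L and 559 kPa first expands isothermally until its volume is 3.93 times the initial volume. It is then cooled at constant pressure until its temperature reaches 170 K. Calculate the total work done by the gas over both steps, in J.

T₁ = P₁V₁/(nR) = 559×28.5/(5.65×8.314) = 339 K.
Step 1 — Isothermal: T stays 339 K; PV = const ⇒ V₂ = 112 L, P₂ = 142 kPa.
ΔU = 0 (ideal gas, T constant).
W = nRT ln(V₂/V₁) = 5.65×8.314×339×ln(3.93) = 21800 J.
Q = ΔU + W = 21800 J.
State after step 1: P = 142 kPa, V = 112 L, T = 339 K.
Step 2 — Isobaric: P stays 142 kPa; V/T = const ⇒ T₂ = 170 K, V₂ = 56.1 L.
W = PΔV = 142×(56.1−112) kPa·L = -7950 J.
ΔU = nCvΔT = 5.65×20.8×(170−339) = -19900 J.
Q = ΔU + W = nCpΔT = -27800 J.
Net over both steps: W = 13900 J, Q = -6010 J, ΔU = -19900 J.

13900 J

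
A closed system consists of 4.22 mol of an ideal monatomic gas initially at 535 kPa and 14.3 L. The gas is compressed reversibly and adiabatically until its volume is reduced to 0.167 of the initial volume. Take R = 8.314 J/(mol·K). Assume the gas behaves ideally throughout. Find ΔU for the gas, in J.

T₁ = P₁V₁/(nR) = 535×14.3/(4.22×8.314) = 218 K.
Adiabatic: TV^(γ−1) = const ⇒ T₂ = 218×(5.99)^0.667 = 719 K; PV^γ = const ⇒ P₂ = 10600 kPa.
For an ideal gas ΔU = nCvΔT with Cv = (3/2)R = 12.5 J/(mol·K).
ΔU = 4.22×12.5×(719−218) = 26400 J.

26400 J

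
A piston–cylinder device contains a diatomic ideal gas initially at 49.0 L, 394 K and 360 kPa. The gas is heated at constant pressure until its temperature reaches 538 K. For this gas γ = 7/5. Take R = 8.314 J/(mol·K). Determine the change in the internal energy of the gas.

16100 J

n = P₁V₁/(RT₁) = 360×49.0/(8.314×394) = 5.39 mol.
Isobaric: P stays 360 kPa; V/T = const ⇒ T₂ = 538 K, V₂ = 66.9 L.
For an ideal gas ΔU = nCvΔT with Cv = (5/2)R = 20.8 J/(mol·K).
ΔU = 5.39×20.8×(538−394) = 16100 J.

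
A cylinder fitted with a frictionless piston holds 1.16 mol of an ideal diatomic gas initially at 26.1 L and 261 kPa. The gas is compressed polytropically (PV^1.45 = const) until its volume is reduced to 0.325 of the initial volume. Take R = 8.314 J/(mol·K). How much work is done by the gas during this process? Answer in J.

-9960 J

T₁ = P₁V₁/(nR) = 261×26.1/(1.16×8.314) = 706 K.
Polytropic n=1.45: T₂ = T₁(V₁/V₂)^(n−1) = 706×(3.08)^0.45 = 1170 K; P₂ = P₁(V₁/V₂)^n = 1330 kPa.
W = (P₁V₁−P₂V₂)/(n−1) = (261×26.1−1330×8.48)/0.45 = -9960 J.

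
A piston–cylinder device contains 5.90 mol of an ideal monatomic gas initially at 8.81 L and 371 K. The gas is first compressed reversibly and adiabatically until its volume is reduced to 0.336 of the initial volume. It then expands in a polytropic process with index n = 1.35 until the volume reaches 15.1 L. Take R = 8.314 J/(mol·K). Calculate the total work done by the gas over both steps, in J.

P₁ = nRT₁/V₁ = 5.90×8.314×371/8.81 = 2070 kPa.
Step 1 — Adiabatic: TV^(γ−1) = const ⇒ T₂ = 371×(2.98)^0.667 = 768 K; PV^γ = const ⇒ P₂ = 12700 kPa.
ΔU = nCvΔT = 5.90×12.5×(768−371) = 29200 J.
Q = 0 for an adiabatic process, so W = −ΔU = -29200 J.
State after step 1: P = 12700 kPa, V = 2.96 L, T = 768 K.
Step 2 — Polytropic n=1.35: T₂ = T₁(V₁/V₂)^(n−1) = 768×(0.196)^0.35 = 434 K; P₂ = P₁(V₁/V₂)^n = 1410 kPa.
W = (P₁V₁−P₂V₂)/(n−1) = (12700×2.96−1410×15.1)/0.35 = 46800 J.
ΔU = nCvΔT = 5.90×12.5×(434−768) = -24500 J.
Q = ΔU + W = 22200 J.
Net over both steps: W = 17600 J, Q = 22200 J, ΔU = 4630 J.

17600 J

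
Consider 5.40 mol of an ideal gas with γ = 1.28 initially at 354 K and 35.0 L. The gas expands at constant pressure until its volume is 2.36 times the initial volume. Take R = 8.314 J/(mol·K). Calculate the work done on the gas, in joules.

P₁ = nRT₁/V₁ = 5.40×8.314×354/35.0 = 454 kPa.
Isobaric: P stays 454 kPa; V/T = const ⇒ T₂ = 835 K, V₂ = 82.6 L.
W = PΔV = 454×(82.6−35.0) kPa·L = 21600 J.
Work done on the gas = −W_by = -21600 J.

-21600 J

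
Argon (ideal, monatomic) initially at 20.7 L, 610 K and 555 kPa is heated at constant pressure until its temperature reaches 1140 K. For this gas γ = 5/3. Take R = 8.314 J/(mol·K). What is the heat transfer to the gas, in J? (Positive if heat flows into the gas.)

n = P₁V₁/(RT₁) = 555×20.7/(8.314×610) = 2.27 mol.
Isobaric: P stays 555 kPa; V/T = const ⇒ T₂ = 1140 K, V₂ = 38.7 L.
W = PΔV = 555×(38.7−20.7) kPa·L = 9980 J.
ΔU = nCvΔT = 2.27×12.5×(1140−610) = 15000 J.
Q = ΔU + W = nCpΔT = 25000 J.

25000 J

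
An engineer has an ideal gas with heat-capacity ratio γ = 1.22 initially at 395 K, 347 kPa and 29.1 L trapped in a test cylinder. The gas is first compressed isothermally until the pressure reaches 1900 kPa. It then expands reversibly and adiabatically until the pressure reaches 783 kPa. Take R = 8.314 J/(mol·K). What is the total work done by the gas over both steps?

-10400 J

n = P₁V₁/(RT₁) = 347×29.1/(8.314×395) = 3.07 mol.
Step 1 — Isothermal: T stays 395 K; PV = const ⇒ V₂ = 5.31 L, P₂ = 1900 kPa.
ΔU = 0 (ideal gas, T constant).
W = nRT ln(V₂/V₁) = 3.07×8.314×395×ln(0.183) = -17200 J.
Q = ΔU + W = -17200 J.
State after step 1: P = 1900 kPa, V = 5.31 L, T = 395 K.
Step 2 — Adiabatic: T₂/T₁ = (P₂/P₁)^((γ−1)/γ) ⇒ T₂ = 395×(0.412)^0.180 = 337 K; V₂ = 11.0 L.
ΔU = nCvΔT = 3.07×37.8×(337−395) = -6780 J.
Q = 0 for an adiabatic process, so W = −ΔU = 6780 J.
Net over both steps: W = -10400 J, Q = -17200 J, ΔU = -6780 J.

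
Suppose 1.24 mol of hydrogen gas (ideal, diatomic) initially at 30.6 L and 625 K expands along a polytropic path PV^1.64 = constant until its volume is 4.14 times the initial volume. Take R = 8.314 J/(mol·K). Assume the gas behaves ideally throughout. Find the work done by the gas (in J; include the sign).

P₁ = nRT₁/V₁ = 1.24×8.314×625/30.6 = 211 kPa.
Polytropic n=1.64: T₂ = T₁(V₁/V₂)^(n−1) = 625×(0.242)^0.64 = 252 K; P₂ = P₁(V₁/V₂)^n = 20.5 kPa.
W = (P₁V₁−P₂V₂)/(n−1) = (211×30.6−20.5×127)/0.64 = 6010 J.

6010 J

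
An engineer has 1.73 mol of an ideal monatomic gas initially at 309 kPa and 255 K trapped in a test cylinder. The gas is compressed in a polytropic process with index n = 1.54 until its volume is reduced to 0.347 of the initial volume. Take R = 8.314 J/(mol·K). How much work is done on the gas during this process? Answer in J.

V₁ = nRT₁/P₁ = 1.73×8.314×255/309 = 11.9 L.
Polytropic n=1.54: T₂ = T₁(V₁/V₂)^(n−1) = 255×(2.88)^0.54 = 452 K; P₂ = P₁(V₁/V₂)^n = 1580 kPa.
W = (P₁V₁−P₂V₂)/(n−1) = (309×11.9−1580×4.12)/0.54 = -5240 J.
Work done on the gas = −W_by = 5240 J.

5240 J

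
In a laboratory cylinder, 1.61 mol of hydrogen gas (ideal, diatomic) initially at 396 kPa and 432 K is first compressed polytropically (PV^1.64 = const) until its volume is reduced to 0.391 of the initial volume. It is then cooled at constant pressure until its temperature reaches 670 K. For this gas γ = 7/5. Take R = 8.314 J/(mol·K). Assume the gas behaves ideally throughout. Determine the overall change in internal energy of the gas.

7960 J

V₁ = nRT₁/P₁ = 1.61×8.314×432/396 = 14.6 L.
Step 1 — Polytropic n=1.64: T₂ = T₁(V₁/V₂)^(n−1) = 432×(2.56)^0.64 = 788 K; P₂ = P₁(V₁/V₂)^n = 1850 kPa.
W = (P₁V₁−P₂V₂)/(n−1) = (396×14.6−1850×5.71)/0.64 = -7440 J.
ΔU = nCvΔT = 1.61×20.8×(788−432) = 11900 J.
Q = ΔU + W = 4470 J.
State after step 1: P = 1850 kPa, V = 5.71 L, T = 788 K.
Step 2 — Isobaric: P stays 1850 kPa; V/T = const ⇒ T₂ = 670 K, V₂ = 4.85 L.
W = PΔV = 1850×(4.85−5.71) kPa·L = -1580 J.
ΔU = nCvΔT = 1.61×20.8×(670−788) = -3950 J.
Q = ΔU + W = nCpΔT = -5530 J.
Net over both steps: W = -9020 J, Q = -1060 J, ΔU = 7960 J.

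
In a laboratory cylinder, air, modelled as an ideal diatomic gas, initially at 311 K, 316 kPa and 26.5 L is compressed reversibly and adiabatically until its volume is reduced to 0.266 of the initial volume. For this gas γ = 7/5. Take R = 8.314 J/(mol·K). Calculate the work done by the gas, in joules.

n = P₁V₁/(RT₁) = 316×26.5/(8.314×311) = 3.24 mol.
Adiabatic: TV^(γ−1) = const ⇒ T₂ = 311×(3.76)^0.400 = 528 K; PV^γ = const ⇒ P₂ = 2020 kPa.
ΔU = nCvΔT = 3.24×20.8×(528−311) = 14600 J.
Q = 0 for an adiabatic process, so W = −ΔU = -14600 J.

-14600 J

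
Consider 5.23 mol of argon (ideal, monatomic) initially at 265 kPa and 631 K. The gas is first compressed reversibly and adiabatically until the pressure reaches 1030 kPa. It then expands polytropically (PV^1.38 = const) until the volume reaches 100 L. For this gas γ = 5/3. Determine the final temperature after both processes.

808 K

V₁ = nRT₁/P₁ = 5.23×8.314×631/265 = 104 L.
Step 1 — Adiabatic: T₂/T₁ = (P₂/P₁)^((γ−1)/γ) ⇒ T₂ = 631×(3.89)^0.400 = 1090 K; V₂ = 45.9 L.
ΔU = nCvΔT = 5.23×12.5×(1090−631) = 29700 J.
Q = 0 for an adiabatic process, so W = −ΔU = -29700 J.
State after step 1: P = 1030 kPa, V = 45.9 L, T = 1090 K.
Step 2 — Polytropic n=1.38: T₂ = T₁(V₁/V₂)^(n−1) = 1090×(0.459)^0.38 = 808 K; P₂ = P₁(V₁/V₂)^n = 351 kPa.
W = (P₁V₁−P₂V₂)/(n−1) = (1030×45.9−351×100)/0.38 = 31900 J.
ΔU = nCvΔT = 5.23×12.5×(808−1090) = -18200 J.
Q = ΔU + W = 13700 J.
Net over both steps: W = 2190 J, Q = 13700 J, ΔU = 11500 J.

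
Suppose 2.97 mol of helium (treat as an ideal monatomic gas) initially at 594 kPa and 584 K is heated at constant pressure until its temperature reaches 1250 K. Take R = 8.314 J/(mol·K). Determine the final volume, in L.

52.0 L

V₁ = nRT₁/P₁ = 2.97×8.314×584/594 = 24.3 L.
Isobaric: P stays 594 kPa; V/T = const ⇒ T₂ = 1250 K, V₂ = 52.0 L.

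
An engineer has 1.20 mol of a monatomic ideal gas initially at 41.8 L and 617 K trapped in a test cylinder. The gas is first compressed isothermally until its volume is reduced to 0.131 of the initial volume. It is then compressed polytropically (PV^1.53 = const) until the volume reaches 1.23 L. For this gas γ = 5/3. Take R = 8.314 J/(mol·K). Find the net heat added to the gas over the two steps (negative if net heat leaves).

-15400 J

P₁ = nRT₁/V₁ = 1.20×8.314×617/41.8 = 147 kPa.
Step 1 — Isothermal: T stays 617 K; PV = const ⇒ V₂ = 5.48 L, P₂ = 1120 kPa.
ΔU = 0 (ideal gas, T constant).
W = nRT ln(V₂/V₁) = 1.20×8.314×617×ln(0.131) = -12500 J.
Q = ΔU + W = -12500 J.
State after step 1: P = 1120 kPa, V = 5.48 L, T = 617 K.
Step 2 — Polytropic n=1.53: T₂ = T₁(V₁/V₂)^(n−1) = 617×(4.45)^0.53 = 1360 K; P₂ = P₁(V₁/V₂)^n = 11000 kPa.
W = (P₁V₁−P₂V₂)/(n−1) = (1120×5.48−11000×1.23)/0.53 = -14000 J.
ΔU = nCvΔT = 1.20×12.5×(1360−617) = 11100 J.
Q = ΔU + W = -2870 J.
Net over both steps: W = -26500 J, Q = -15400 J, ΔU = 11100 J.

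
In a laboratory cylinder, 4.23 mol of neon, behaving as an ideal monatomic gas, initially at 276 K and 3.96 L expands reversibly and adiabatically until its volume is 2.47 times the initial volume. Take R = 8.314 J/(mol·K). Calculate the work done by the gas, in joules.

P₁ = nRT₁/V₁ = 4.23×8.314×276/3.96 = 2450 kPa.
Adiabatic: TV^(γ−1) = const ⇒ T₂ = 276×(0.405)^0.667 = 151 K; PV^γ = const ⇒ P₂ = 543 kPa.
ΔU = nCvΔT = 4.23×12.5×(151−276) = -6590 J.
Q = 0 for an adiabatic process, so W = −ΔU = 6590 J.

6590 J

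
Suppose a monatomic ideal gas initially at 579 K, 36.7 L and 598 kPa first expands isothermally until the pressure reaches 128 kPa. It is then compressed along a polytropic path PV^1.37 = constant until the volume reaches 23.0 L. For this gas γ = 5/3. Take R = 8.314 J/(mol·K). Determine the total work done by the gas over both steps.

n = P₁V₁/(RT₁) = 598×36.7/(8.314×579) = 4.56 mol.
Step 1 — Isothermal: T stays 579 K; PV = const ⇒ V₂ = 171 L, P₂ = 128 kPa.
ΔU = 0 (ideal gas, T constant).
W = nRT ln(V₂/V₁) = 4.56×8.314×579×ln(4.67) = 33800 J.
Q = ΔU + W = 33800 J.
State after step 1: P = 128 kPa, V = 171 L, T = 579 K.
Step 2 — Polytropic n=1.37: T₂ = T₁(V₁/V₂)^(n−1) = 579×(7.45)^0.37 = 1220 K; P₂ = P₁(V₁/V₂)^n = 2010 kPa.
W = (P₁V₁−P₂V₂)/(n−1) = (128×171−2010×23.0)/0.37 = -65400 J.
ΔU = nCvΔT = 4.56×12.5×(1220−579) = 36300 J.
Q = ΔU + W = -29100 J.
Net over both steps: W = -31600 J, Q = 4720 J, ΔU = 36300 J.

-31600 J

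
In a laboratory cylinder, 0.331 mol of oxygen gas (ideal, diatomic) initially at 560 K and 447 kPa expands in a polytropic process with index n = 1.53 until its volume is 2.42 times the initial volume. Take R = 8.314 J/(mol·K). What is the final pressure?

116 kPa

V₁ = nRT₁/P₁ = 0.331×8.314×560/447 = 3.45 L.
Polytropic n=1.53: T₂ = T₁(V₁/V₂)^(n−1) = 560×(0.413)^0.53 = 351 K; P₂ = P₁(V₁/V₂)^n = 116 kPa.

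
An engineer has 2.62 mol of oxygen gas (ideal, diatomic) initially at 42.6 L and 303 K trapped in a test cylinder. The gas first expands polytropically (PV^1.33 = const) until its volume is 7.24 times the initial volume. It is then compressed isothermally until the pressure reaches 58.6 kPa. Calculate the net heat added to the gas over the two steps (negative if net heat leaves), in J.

P₁ = nRT₁/V₁ = 2.62×8.314×303/42.6 = 155 kPa.
Step 1 — Polytropic n=1.33: T₂ = T₁(V₁/V₂)^(n−1) = 303×(0.138)^0.33 = 158 K; P₂ = P₁(V₁/V₂)^n = 11.1 kPa.
W = (P₁V₁−P₂V₂)/(n−1) = (155×42.6−11.1×308)/0.33 = 9590 J.
ΔU = nCvΔT = 2.62×20.8×(158−303) = -7910 J.
Q = ΔU + W = 1680 J.
State after step 1: P = 11.1 kPa, V = 308 L, T = 158 K.
Step 2 — Isothermal: T stays 158 K; PV = const ⇒ V₂ = 58.6 L, P₂ = 58.6 kPa.
ΔU = 0 (ideal gas, T constant).
W = nRT ln(V₂/V₁) = 2.62×8.314×158×ln(0.190) = -5700 J.
Q = ΔU + W = -5700 J.
Net over both steps: W = 3890 J, Q = -4020 J, ΔU = -7910 J.

-4020 J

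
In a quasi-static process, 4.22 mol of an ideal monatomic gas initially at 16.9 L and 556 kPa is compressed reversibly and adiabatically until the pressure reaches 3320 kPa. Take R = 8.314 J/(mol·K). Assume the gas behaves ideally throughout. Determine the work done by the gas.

T₁ = P₁V₁/(nR) = 556×16.9/(4.22×8.314) = 268 K.
Adiabatic: T₂/T₁ = (P₂/P₁)^((γ−1)/γ) ⇒ T₂ = 268×(5.97)^0.400 = 547 K; V₂ = 5.78 L.
ΔU = nCvΔT = 4.22×12.5×(547−268) = 14700 J.
Q = 0 for an adiabatic process, so W = −ΔU = -14700 J.

-14700 J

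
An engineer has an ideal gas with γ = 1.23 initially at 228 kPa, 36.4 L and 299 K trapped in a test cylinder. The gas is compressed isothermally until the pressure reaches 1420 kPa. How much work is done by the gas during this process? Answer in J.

n = P₁V₁/(RT₁) = 228×36.4/(8.314×299) = 3.34 mol.
Isothermal: T stays 299 K; PV = const ⇒ V₂ = 5.84 L, P₂ = 1420 kPa.
W = nRT ln(V₂/V₁) = 3.34×8.314×299×ln(0.161) = -15200 J.

-15200 J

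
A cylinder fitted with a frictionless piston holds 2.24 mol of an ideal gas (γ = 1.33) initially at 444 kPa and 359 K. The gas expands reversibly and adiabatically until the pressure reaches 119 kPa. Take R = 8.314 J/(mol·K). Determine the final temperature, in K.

259 K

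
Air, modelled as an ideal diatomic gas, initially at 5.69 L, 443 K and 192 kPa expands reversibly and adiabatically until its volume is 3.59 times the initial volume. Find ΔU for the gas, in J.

-1090 J

n = P₁V₁/(RT₁) = 192×5.69/(8.314×443) = 0.297 mol.
Adiabatic: TV^(γ−1) = const ⇒ T₂ = 443×(0.279)^0.400 = 266 K; PV^γ = const ⇒ P₂ = 32.1 kPa.
For an ideal gas ΔU = nCvΔT with Cv = (5/2)R = 20.8 J/(mol·K).
ΔU = 0.297×20.8×(266−443) = -1090 J.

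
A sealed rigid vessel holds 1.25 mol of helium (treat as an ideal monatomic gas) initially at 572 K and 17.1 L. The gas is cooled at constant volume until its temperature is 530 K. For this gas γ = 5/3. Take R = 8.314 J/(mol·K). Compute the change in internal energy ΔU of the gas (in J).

P₁ = nRT₁/V₁ = 1.25×8.314×572/17.1 = 348 kPa.
Isochoric: V stays 17.1 L; P/T = const ⇒ T₂ = 530 K, P₂ = 322 kPa.
For an ideal gas ΔU = nCvΔT with Cv = (3/2)R = 12.5 J/(mol·K).
ΔU = 1.25×12.5×(530−572) = -655 J.

-655 J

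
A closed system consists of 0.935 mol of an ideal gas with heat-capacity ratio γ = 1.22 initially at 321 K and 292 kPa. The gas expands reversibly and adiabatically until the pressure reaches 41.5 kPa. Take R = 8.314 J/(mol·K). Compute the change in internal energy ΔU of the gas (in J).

-3360 J

V₁ = nRT₁/P₁ = 0.935×8.314×321/292 = 8.55 L.
Adiabatic: T₂/T₁ = (P₂/P₁)^((γ−1)/γ) ⇒ T₂ = 321×(0.142)^0.180 = 226 K; V₂ = 42.3 L.
For an ideal gas ΔU = nCvΔT with Cv = R/(γ−1) = 37.8 J/(mol·K).
ΔU = 0.935×37.8×(226−321) = -3360 J.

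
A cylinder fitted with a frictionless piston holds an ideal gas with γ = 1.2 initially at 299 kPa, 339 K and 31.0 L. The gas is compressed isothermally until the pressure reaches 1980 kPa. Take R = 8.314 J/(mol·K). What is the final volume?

Isothermal: T stays 339 K; PV = const ⇒ V₂ = 4.68 L, P₂ = 1980 kPa.

4.68 L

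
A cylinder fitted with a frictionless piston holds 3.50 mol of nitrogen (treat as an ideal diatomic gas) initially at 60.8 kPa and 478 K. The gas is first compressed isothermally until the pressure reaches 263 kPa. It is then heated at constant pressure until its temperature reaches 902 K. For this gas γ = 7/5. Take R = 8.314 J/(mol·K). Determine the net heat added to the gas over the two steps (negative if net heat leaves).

22800 J

V₁ = nRT₁/P₁ = 3.50×8.314×478/60.8 = 229 L.
Step 1 — Isothermal: T stays 478 K; PV = const ⇒ V₂ = 52.9 L, P₂ = 263 kPa.
ΔU = 0 (ideal gas, T constant).
W = nRT ln(V₂/V₁) = 3.50×8.314×478×ln(0.231) = -20400 J.
Q = ΔU + W = -20400 J.
State after step 1: P = 263 kPa, V = 52.9 L, T = 478 K.
Step 2 — Isobaric: P stays 263 kPa; V/T = const ⇒ T₂ = 902 K, V₂ = 99.8 L.
W = PΔV = 263×(99.8−52.9) kPa·L = 12300 J.
ΔU = nCvΔT = 3.50×20.8×(902−478) = 30800 J.
Q = ΔU + W = nCpΔT = 43200 J.
Net over both steps: W = -8030 J, Q = 22800 J, ΔU = 30800 J.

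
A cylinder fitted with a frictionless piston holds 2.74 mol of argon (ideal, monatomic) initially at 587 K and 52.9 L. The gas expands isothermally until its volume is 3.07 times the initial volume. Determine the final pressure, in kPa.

P₁ = nRT₁/V₁ = 2.74×8.314×587/52.9 = 253 kPa.
Isothermal: T stays 587 K; PV = const ⇒ V₂ = 162 L, P₂ = 82.3 kPa.

82.3 kPa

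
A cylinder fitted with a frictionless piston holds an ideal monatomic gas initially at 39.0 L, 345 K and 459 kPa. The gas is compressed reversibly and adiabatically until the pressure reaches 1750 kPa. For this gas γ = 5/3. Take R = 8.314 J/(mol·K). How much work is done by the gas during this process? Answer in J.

-19000 J

n = P₁V₁/(RT₁) = 459×39.0/(8.314×345) = 6.24 mol.
Adiabatic: T₂/T₁ = (P₂/P₁)^((γ−1)/γ) ⇒ T₂ = 345×(3.81)^0.400 = 589 K; V₂ = 17.5 L.
ΔU = nCvΔT = 6.24×12.5×(589−345) = 19000 J.
Q = 0 for an adiabatic process, so W = −ΔU = -19000 J.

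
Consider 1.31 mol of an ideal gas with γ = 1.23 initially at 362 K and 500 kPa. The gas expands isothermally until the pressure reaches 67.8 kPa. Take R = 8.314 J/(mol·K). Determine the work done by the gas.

7880 J

V₁ = nRT₁/P₁ = 1.31×8.314×362/500 = 7.89 L.
Isothermal: T stays 362 K; PV = const ⇒ V₂ = 58.2 L, P₂ = 67.8 kPa.
W = nRT ln(V₂/V₁) = 1.31×8.314×362×ln(7.37) = 7880 J.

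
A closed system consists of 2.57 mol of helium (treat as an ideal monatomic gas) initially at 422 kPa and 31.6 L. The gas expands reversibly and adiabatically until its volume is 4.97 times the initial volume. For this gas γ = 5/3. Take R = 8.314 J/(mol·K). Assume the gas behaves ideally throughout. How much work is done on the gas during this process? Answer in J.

-13100 J

T₁ = P₁V₁/(nR) = 422×31.6/(2.57×8.314) = 624 K.
Adiabatic: TV^(γ−1) = const ⇒ T₂ = 624×(0.201)^0.667 = 214 K; PV^γ = const ⇒ P₂ = 29.2 kPa.
ΔU = nCvΔT = 2.57×12.5×(214−624) = -13100 J.
Q = 0 for an adiabatic process, so W = −ΔU = 13100 J.
Work done on the gas = −W_by = -13100 J.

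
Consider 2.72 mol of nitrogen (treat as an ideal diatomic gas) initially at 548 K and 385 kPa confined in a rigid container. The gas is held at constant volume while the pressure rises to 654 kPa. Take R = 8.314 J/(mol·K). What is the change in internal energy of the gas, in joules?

V₁ = nRT₁/P₁ = 2.72×8.314×548/385 = 32.2 L.
Isochoric: V stays 32.2 L; P/T = const ⇒ T₂ = 931 K, P₂ = 654 kPa.
For an ideal gas ΔU = nCvΔT with Cv = (5/2)R = 20.8 J/(mol·K).
ΔU = 2.72×20.8×(931−548) = 21600 J.

21600 J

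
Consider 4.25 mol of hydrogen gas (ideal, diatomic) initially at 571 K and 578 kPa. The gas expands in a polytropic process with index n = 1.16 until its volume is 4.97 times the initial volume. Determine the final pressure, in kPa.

V₁ = nRT₁/P₁ = 4.25×8.314×571/578 = 34.9 L.
Polytropic n=1.16: T₂ = T₁(V₁/V₂)^(n−1) = 571×(0.201)^0.16 = 442 K; P₂ = P₁(V₁/V₂)^n = 90.0 kPa.

90.0 kPa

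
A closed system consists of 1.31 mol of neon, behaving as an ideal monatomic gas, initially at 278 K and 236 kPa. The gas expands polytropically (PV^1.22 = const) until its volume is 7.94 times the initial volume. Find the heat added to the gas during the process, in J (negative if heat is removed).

3380 J

V₁ = nRT₁/P₁ = 1.31×8.314×278/236 = 12.8 L.
Polytropic n=1.22: T₂ = T₁(V₁/V₂)^(n−1) = 278×(0.126)^0.22 = 176 K; P₂ = P₁(V₁/V₂)^n = 18.8 kPa.
W = (P₁V₁−P₂V₂)/(n−1) = (236×12.8−18.8×102)/0.22 = 5040 J.
ΔU = nCvΔT = 1.31×12.5×(176−278) = -1660 J.
Q = ΔU + W = 3380 J.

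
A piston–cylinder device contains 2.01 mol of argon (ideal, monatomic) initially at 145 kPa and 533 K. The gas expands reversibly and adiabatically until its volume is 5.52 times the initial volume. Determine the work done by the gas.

V₁ = nRT₁/P₁ = 2.01×8.314×533/145 = 61.4 L.
Adiabatic: TV^(γ−1) = const ⇒ T₂ = 533×(0.181)^0.667 = 171 K; PV^γ = const ⇒ P₂ = 8.41 kPa.
ΔU = nCvΔT = 2.01×12.5×(171−533) = -9080 J.
Q = 0 for an adiabatic process, so W = −ΔU = 9080 J.

9080 J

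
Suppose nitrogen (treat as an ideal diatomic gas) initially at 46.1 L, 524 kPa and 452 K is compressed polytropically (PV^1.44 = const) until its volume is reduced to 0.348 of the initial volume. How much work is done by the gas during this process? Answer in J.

-32500 J

n = P₁V₁/(RT₁) = 524×46.1/(8.314×452) = 6.43 mol.
Polytropic n=1.44: T₂ = T₁(V₁/V₂)^(n−1) = 452×(2.87)^0.44 = 719 K; P₂ = P₁(V₁/V₂)^n = 2400 kPa.
W = (P₁V₁−P₂V₂)/(n−1) = (524×46.1−2400×16.0)/0.44 = -32500 J.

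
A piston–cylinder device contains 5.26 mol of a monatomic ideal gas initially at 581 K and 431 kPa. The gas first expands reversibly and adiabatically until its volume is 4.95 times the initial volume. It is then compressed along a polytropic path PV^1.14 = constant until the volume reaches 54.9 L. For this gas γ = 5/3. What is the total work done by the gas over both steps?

8530 J

V₁ = nRT₁/P₁ = 5.26×8.314×581/431 = 59.0 L.
Step 1 — Adiabatic: TV^(γ−1) = const ⇒ T₂ = 581×(0.202)^0.667 = 200 K; PV^γ = const ⇒ P₂ = 30.0 kPa.
ΔU = nCvΔT = 5.26×12.5×(200−581) = -25000 J.
Q = 0 for an adiabatic process, so W = −ΔU = 25000 J.
State after step 1: P = 30.0 kPa, V = 292 L, T = 200 K.
Step 2 — Polytropic n=1.14: T₂ = T₁(V₁/V₂)^(n−1) = 200×(5.32)^0.14 = 253 K; P₂ = P₁(V₁/V₂)^n = 201 kPa.
W = (P₁V₁−P₂V₂)/(n−1) = (30.0×292−201×54.9)/0.14 = -16500 J.
ΔU = nCvΔT = 5.26×12.5×(253−200) = 3460 J.
Q = ΔU + W = -13000 J.
Net over both steps: W = 8530 J, Q = -13000 J, ΔU = -21500 J.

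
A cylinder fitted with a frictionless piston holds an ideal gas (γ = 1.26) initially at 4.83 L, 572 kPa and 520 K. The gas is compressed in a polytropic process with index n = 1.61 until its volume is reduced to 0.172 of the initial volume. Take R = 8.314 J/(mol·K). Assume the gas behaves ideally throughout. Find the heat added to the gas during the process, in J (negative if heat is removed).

n = P₁V₁/(RT₁) = 572×4.83/(8.314×520) = 0.639 mol.
Polytropic n=1.61: T₂ = T₁(V₁/V₂)^(n−1) = 520×(5.81)^0.61 = 1520 K; P₂ = P₁(V₁/V₂)^n = 9730 kPa.
W = (P₁V₁−P₂V₂)/(n−1) = (572×4.83−9730×0.831)/0.61 = -8720 J.
ΔU = nCvΔT = 0.639×32.0×(1520−520) = 20500 J.
Q = ΔU + W = 11700 J.

11700 J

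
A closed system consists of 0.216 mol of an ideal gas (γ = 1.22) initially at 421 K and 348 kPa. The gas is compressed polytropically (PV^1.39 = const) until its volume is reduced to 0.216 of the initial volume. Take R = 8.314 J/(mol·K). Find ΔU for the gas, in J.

2810 J

V₁ = nRT₁/P₁ = 0.216×8.314×421/348 = 2.17 L.
Polytropic n=1.39: T₂ = T₁(V₁/V₂)^(n−1) = 421×(4.63)^0.39 = 765 K; P₂ = P₁(V₁/V₂)^n = 2930 kPa.
For an ideal gas ΔU = nCvΔT with Cv = R/(γ−1) = 37.8 J/(mol·K).
ΔU = 0.216×37.8×(765−421) = 2810 J.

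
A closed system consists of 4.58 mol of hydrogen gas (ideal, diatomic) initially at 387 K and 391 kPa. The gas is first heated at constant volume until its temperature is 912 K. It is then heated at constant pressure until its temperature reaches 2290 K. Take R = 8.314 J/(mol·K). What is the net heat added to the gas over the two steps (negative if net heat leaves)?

V₁ = nRT₁/P₁ = 4.58×8.314×387/391 = 37.7 L.
Step 1 — Isochoric: V stays 37.7 L; P/T = const ⇒ T₂ = 912 K, P₂ = 921 kPa.
W = 0 (no volume change).
ΔU = nCvΔT = 4.58×20.8×(912−387) = 50000 J.
Q = ΔU = 50000 J.
State after step 1: P = 921 kPa, V = 37.7 L, T = 912 K.
Step 2 — Isobaric: P stays 921 kPa; V/T = const ⇒ T₂ = 2290 K, V₂ = 94.6 L.
W = PΔV = 921×(94.6−37.7) kPa·L = 52500 J.
ΔU = nCvΔT = 4.58×20.8×(2290−912) = 131000 J.
Q = ΔU + W = nCpΔT = 184000 J.
Net over both steps: W = 52500 J, Q = 234000 J, ΔU = 181000 J.

234000 J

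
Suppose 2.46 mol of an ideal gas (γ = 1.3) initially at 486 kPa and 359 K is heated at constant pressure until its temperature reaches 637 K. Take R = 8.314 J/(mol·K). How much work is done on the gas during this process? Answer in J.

-5690 J

V₁ = nRT₁/P₁ = 2.46×8.314×359/486 = 15.1 L.
Isobaric: P stays 486 kPa; V/T = const ⇒ T₂ = 637 K, V₂ = 26.8 L.
W = PΔV = 486×(26.8−15.1) kPa·L = 5690 J.
Work done on the gas = −W_by = -5690 J.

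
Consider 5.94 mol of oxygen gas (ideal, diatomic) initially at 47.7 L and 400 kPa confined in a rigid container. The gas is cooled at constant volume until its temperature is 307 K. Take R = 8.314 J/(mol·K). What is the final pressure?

318 kPa

T₁ = P₁V₁/(nR) = 400×47.7/(5.94×8.314) = 386 K.
Isochoric: V stays 47.7 L; P/T = const ⇒ T₂ = 307 K, P₂ = 318 kPa.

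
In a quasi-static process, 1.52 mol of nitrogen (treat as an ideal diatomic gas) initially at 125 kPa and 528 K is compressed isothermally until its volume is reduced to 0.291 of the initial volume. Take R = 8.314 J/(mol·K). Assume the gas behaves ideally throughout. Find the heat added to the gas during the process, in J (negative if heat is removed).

-8240 J

V₁ = nRT₁/P₁ = 1.52×8.314×528/125 = 53.4 L.
Isothermal: T stays 528 K; PV = const ⇒ V₂ = 15.5 L, P₂ = 430 kPa.
ΔU = 0 (ideal gas, T constant).
W = nRT ln(V₂/V₁) = 1.52×8.314×528×ln(0.291) = -8240 J.
Q = ΔU + W = -8240 J.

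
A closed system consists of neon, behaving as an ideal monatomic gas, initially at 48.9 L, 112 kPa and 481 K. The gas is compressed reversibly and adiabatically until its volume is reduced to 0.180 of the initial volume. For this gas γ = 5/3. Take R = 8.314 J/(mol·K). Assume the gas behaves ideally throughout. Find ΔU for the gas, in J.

n = P₁V₁/(RT₁) = 112×48.9/(8.314×481) = 1.37 mol.
Adiabatic: TV^(γ−1) = const ⇒ T₂ = 481×(5.56)^0.667 = 1510 K; PV^γ = const ⇒ P₂ = 1950 kPa.
For an ideal gas ΔU = nCvΔT with Cv = (3/2)R = 12.5 J/(mol·K).
ΔU = 1.37×12.5×(1510−481) = 17600 J.

17600 J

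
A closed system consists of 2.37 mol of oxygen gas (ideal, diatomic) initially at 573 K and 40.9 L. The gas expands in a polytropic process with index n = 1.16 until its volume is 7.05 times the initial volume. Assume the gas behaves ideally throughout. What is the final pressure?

28.6 kPa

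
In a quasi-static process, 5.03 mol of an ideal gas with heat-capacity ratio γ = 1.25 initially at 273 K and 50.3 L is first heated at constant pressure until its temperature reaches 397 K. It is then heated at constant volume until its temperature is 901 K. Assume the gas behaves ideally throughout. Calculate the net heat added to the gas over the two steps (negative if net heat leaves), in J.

P₁ = nRT₁/V₁ = 5.03×8.314×273/50.3 = 227 kPa.
Step 1 — Isobaric: P stays 227 kPa; V/T = const ⇒ T₂ = 397 K, V₂ = 73.1 L.
W = PΔV = 227×(73.1−50.3) kPa·L = 5190 J.
ΔU = nCvΔT = 5.03×33.3×(397−273) = 20700 J.
Q = ΔU + W = nCpΔT = 25900 J.
State after step 1: P = 227 kPa, V = 73.1 L, T = 397 K.
Step 2 — Isochoric: V stays 73.1 L; P/T = const ⇒ T₂ = 901 K, P₂ = 515 kPa.
W = 0 (no volume change).
ΔU = nCvΔT = 5.03×33.3×(901−397) = 84300 J.
Q = ΔU = 84300 J.
Net over both steps: W = 5190 J, Q = 110000 J, ΔU = 105000 J.

110000 J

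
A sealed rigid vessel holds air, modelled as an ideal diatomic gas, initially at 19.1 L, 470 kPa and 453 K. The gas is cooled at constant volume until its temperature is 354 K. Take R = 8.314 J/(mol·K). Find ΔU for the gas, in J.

n = P₁V₁/(RT₁) = 470×19.1/(8.314×453) = 2.38 mol.
Isochoric: V stays 19.1 L; P/T = const ⇒ T₂ = 354 K, P₂ = 367 kPa.
For an ideal gas ΔU = nCvΔT with Cv = (5/2)R = 20.8 J/(mol·K).
ΔU = 2.38×20.8×(354−453) = -4900 J.

-4900 J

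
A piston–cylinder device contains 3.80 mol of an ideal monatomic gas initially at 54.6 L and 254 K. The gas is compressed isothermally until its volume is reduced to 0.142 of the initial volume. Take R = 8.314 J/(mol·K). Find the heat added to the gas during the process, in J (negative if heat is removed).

P₁ = nRT₁/V₁ = 3.80×8.314×254/54.6 = 147 kPa.
Isothermal: T stays 254 K; PV = const ⇒ V₂ = 7.75 L, P₂ = 1040 kPa.
ΔU = 0 (ideal gas, T constant).
W = nRT ln(V₂/V₁) = 3.80×8.314×254×ln(0.142) = -15700 J.
Q = ΔU + W = -15700 J.

-15700 J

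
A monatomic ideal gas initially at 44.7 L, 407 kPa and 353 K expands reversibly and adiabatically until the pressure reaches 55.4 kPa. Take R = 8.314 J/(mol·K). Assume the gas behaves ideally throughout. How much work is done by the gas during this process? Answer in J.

n = P₁V₁/(RT₁) = 407×44.7/(8.314×353) = 6.20 mol.
Adiabatic: T₂/T₁ = (P₂/P₁)^((γ−1)/γ) ⇒ T₂ = 353×(0.136)^0.400 = 159 K; V₂ = 148 L.
ΔU = nCvΔT = 6.20×12.5×(159−353) = -15000 J.
Q = 0 for an adiabatic process, so W = −ΔU = 15000 J.

15000 J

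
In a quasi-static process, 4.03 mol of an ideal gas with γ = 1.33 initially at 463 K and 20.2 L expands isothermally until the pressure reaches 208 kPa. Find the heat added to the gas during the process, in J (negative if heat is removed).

P₁ = nRT₁/V₁ = 4.03×8.314×463/20.2 = 768 kPa.
Isothermal: T stays 463 K; PV = const ⇒ V₂ = 74.6 L, P₂ = 208 kPa.
ΔU = 0 (ideal gas, T constant).
W = nRT ln(V₂/V₁) = 4.03×8.314×463×ln(3.69) = 20300 J.
Q = ΔU + W = 20300 J.

20300 J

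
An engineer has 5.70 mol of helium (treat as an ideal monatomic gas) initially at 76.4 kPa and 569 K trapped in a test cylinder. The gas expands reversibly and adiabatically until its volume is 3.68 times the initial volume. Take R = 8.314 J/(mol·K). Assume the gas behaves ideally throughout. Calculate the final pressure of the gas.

8.71 kPa

V₁ = nRT₁/P₁ = 5.70×8.314×569/76.4 = 353 L.
Adiabatic: TV^(γ−1) = const ⇒ T₂ = 569×(0.272)^0.667 = 239 K; PV^γ = const ⇒ P₂ = 8.71 kPa.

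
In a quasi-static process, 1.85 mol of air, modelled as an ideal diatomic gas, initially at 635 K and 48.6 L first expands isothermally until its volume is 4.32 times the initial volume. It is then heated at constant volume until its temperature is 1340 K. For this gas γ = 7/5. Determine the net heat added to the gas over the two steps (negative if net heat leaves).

P₁ = nRT₁/V₁ = 1.85×8.314×635/48.6 = 201 kPa.
Step 1 — Isothermal: T stays 635 K; PV = const ⇒ V₂ = 210 L, P₂ = 46.5 kPa.
ΔU = 0 (ideal gas, T constant).
W = nRT ln(V₂/V₁) = 1.85×8.314×635×ln(4.32) = 14300 J.
Q = ΔU + W = 14300 J.
State after step 1: P = 46.5 kPa, V = 210 L, T = 635 K.
Step 2 — Isochoric: V stays 210 L; P/T = const ⇒ T₂ = 1340 K, P₂ = 98.2 kPa.
W = 0 (no volume change).
ΔU = nCvΔT = 1.85×20.8×(1340−635) = 27100 J.
Q = ΔU = 27100 J.
Net over both steps: W = 14300 J, Q = 41400 J, ΔU = 27100 J.

41400 J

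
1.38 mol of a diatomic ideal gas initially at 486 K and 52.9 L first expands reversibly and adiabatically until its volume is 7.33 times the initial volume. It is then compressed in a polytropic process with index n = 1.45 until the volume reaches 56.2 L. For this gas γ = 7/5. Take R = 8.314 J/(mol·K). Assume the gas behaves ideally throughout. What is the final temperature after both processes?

522 K

P₁ = nRT₁/V₁ = 1.38×8.314×486/52.9 = 105 kPa.
Step 1 — Adiabatic: TV^(γ−1) = const ⇒ T₂ = 486×(0.136)^0.400 = 219 K; PV^γ = const ⇒ P₂ = 6.48 kPa.
ΔU = nCvΔT = 1.38×20.8×(219−486) = -7660 J.
Q = 0 for an adiabatic process, so W = −ΔU = 7660 J.
State after step 1: P = 6.48 kPa, V = 388 L, T = 219 K.
Step 2 — Polytropic n=1.45: T₂ = T₁(V₁/V₂)^(n−1) = 219×(6.90)^0.45 = 522 K; P₂ = P₁(V₁/V₂)^n = 107 kPa.
W = (P₁V₁−P₂V₂)/(n−1) = (6.48×388−107×56.2)/0.45 = -7740 J.
ΔU = nCvΔT = 1.38×20.8×(522−219) = 8700 J.
Q = ΔU + W = 967 J.
Net over both steps: W = -79.3 J, Q = 967 J, ΔU = 1050 J.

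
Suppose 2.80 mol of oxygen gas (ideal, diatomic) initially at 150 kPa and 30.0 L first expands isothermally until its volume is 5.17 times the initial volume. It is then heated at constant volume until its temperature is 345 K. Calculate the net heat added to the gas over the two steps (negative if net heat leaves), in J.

T₁ = P₁V₁/(nR) = 150×30.0/(2.80×8.314) = 193 K.
Step 1 — Isothermal: T stays 193 K; PV = const ⇒ V₂ = 155 L, P₂ = 29.0 kPa.
ΔU = 0 (ideal gas, T constant).
W = nRT ln(V₂/V₁) = 2.80×8.314×193×ln(5.17) = 7390 J.
Q = ΔU + W = 7390 J.
State after step 1: P = 29.0 kPa, V = 155 L, T = 193 K.
Step 2 — Isochoric: V stays 155 L; P/T = const ⇒ T₂ = 345 K, P₂ = 51.8 kPa.
W = 0 (no volume change).
ΔU = nCvΔT = 2.80×20.8×(345−193) = 8830 J.
Q = ΔU = 8830 J.
Net over both steps: W = 7390 J, Q = 16200 J, ΔU = 8830 J.

16200 J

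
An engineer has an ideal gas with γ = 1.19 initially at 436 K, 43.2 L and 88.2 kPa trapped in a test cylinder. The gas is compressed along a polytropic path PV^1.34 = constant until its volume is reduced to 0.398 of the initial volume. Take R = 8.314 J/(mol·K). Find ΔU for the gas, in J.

7380 J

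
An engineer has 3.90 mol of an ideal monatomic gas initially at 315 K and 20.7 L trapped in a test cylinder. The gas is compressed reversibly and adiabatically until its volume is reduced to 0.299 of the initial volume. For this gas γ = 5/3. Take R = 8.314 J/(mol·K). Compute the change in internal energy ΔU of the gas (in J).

P₁ = nRT₁/V₁ = 3.90×8.314×315/20.7 = 493 kPa.
Adiabatic: TV^(γ−1) = const ⇒ T₂ = 315×(3.34)^0.667 = 704 K; PV^γ = const ⇒ P₂ = 3690 kPa.
For an ideal gas ΔU = nCvΔT with Cv = (3/2)R = 12.5 J/(mol·K).
ΔU = 3.90×12.5×(704−315) = 18900 J.

18900 J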